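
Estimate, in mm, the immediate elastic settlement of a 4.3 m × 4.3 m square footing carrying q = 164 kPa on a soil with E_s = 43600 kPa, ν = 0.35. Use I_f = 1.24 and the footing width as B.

S_e ≈ 17.6 mm

Immediate (elastic) settlement: S_e = q·B·(1−ν²)/E_s · I_f.
S_e = 164 × 4.3 × (1 − 0.35²) / 43600 × 1.24
    = 164 × 4.3 × 0.8775 / 43600 × 1.24
    = 0.0176 m = 17.6 mm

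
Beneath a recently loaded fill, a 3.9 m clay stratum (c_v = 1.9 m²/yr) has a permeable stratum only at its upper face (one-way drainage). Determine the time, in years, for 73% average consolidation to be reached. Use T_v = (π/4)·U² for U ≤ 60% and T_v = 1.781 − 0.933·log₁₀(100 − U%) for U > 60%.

t ≈ 3.57 years

Drainage path length: H_d = H = 3.9 m (single drainage).
U > 60%: T_v = 1.781 − 0.933·log₁₀(100 − 73) = 0.44554.
t = T_v·H_d²/c_v = 0.44554×3.9²/1.9 = 3.567 years.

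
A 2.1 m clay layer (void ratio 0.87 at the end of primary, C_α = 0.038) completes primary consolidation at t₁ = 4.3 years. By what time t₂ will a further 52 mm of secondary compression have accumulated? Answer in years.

S_s = C_α·H/(1+e_p)·log₁₀(t₂/t₁) ⇒ log₁₀(t₂/t₁) = S_s·(1+e_p)/(C_α·H).
log₁₀(t₂/t₁) = 0.052 × (1+0.87) / (0.038×2.1) = 1.219
t₂ = t₁ × 10^1.219 = 4.3 × 16.54 = 71.12 years

t₂ ≈ 71.1 years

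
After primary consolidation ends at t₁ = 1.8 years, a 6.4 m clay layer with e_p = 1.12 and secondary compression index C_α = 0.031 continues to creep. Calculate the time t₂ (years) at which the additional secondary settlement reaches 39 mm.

t₂ ≈ 4.7 years

S_s = C_α·H/(1+e_p)·log₁₀(t₂/t₁) ⇒ log₁₀(t₂/t₁) = S_s·(1+e_p)/(C_α·H).
log₁₀(t₂/t₁) = 0.039 × (1+1.12) / (0.031×6.4) = 0.4167
t₂ = t₁ × 10^0.4167 = 1.8 × 2.611 = 4.699 years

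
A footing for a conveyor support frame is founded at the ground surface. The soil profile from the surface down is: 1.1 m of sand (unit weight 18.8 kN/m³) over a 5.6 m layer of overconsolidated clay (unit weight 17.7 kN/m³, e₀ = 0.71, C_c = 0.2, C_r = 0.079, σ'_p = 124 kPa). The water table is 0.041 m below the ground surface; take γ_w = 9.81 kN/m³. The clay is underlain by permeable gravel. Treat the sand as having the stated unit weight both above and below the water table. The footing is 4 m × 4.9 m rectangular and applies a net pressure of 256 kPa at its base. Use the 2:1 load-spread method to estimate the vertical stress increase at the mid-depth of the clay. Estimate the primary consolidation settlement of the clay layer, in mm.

Mid-depth of clay below the ground surface: z = 1.1 + 5.6/2 = 3.9 m.
Total vertical stress at mid-clay: σ_v = 18.8×1.1 + 17.7×2.8 = 70.24 kPa.
Pore pressure: u = 9.81×(3.9 − 0.041) = 37.857 kPa.
Initial effective stress: σ'_0 = σ_v − u = 70.24 − 37.857 = 32.383 kPa.
Stress increase at mid-clay by the 2:1 spreading method:
Δσ = qBL/((B+z)(L+z)) = 256×4×4.9/((4+3.9)(4.9+3.9)) = 72.175 kPa
Final effective stress: σ'_f = 32.383 + 72.175 = 104.56 kPa.
σ'_f = 104.56 ≤ σ'_p = 124 kPa, so the clay remains overconsolidated and only the recompression index applies:
S_c = C_r·H/(1+e₀)·log₁₀(σ'_f/σ'_0) = 0.079×5.6/1.71×log₁₀(104.56/32.383)
    = 0.25872 × 0.50905 = 0.1317 m

S_c ≈ 132 mm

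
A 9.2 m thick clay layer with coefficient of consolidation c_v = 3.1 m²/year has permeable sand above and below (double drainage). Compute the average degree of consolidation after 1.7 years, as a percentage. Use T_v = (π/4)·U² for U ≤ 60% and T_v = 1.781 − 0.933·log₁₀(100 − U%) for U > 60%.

Drainage path length: H_d = H/2 = 4.6 m (double drainage).
T_v = c_v·t/H_d² = 3.1×1.7/4.6² = 0.24905.
T_v = 0.24905 corresponds to the U ≤ 60% branch:
U = √(4T_v/π) = 0.5631

U ≈ 56.3 %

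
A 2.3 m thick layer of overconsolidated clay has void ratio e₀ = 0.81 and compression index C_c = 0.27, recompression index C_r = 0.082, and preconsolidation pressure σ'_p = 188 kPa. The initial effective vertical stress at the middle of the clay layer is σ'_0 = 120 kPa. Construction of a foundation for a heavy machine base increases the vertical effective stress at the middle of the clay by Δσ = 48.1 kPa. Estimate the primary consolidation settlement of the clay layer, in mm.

Final effective stress: σ'_f = 120 + 48.1 = 168.1 kPa.
σ'_f = 168.1 ≤ σ'_p = 188 kPa, so the clay remains overconsolidated and only the recompression index applies:
S_c = C_r·H/(1+e₀)·log₁₀(σ'_f/σ'_0) = 0.082×2.3/1.81×log₁₀(168.1/120)
    = 0.1042 × 0.14639 = 0.01525 m

S_c ≈ 15.3 mm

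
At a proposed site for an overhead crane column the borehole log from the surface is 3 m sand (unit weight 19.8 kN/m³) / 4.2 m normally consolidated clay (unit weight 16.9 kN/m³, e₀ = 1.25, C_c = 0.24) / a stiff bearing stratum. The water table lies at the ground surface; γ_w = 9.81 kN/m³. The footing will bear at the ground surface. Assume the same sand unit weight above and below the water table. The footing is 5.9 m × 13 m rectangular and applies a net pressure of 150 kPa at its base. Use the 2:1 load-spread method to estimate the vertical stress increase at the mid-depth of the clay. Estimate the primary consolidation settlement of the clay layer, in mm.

Mid-depth of clay below the ground surface: z = 3 + 4.2/2 = 5.1 m.
Total vertical stress at mid-clay: σ_v = 19.8×3 + 16.9×2.1 = 94.89 kPa.
Pore pressure: u = 9.81×(5.1 − 0) = 50.031 kPa.
Initial effective stress: σ'_0 = σ_v − u = 94.89 − 50.031 = 44.859 kPa.
Stress increase at mid-clay by the 2:1 spreading method:
Δσ = qBL/((B+z)(L+z)) = 150×5.9×13/((5.9+5.1)(13+5.1)) = 57.785 kPa
Final effective stress: σ'_f = σ'_0 + Δσ = 44.859 + 57.785 = 102.64 kPa.
Normally consolidated clay, so the full stress increment lies on the virgin compression line:
S_c = C_c·H/(1+e₀)·log₁₀(σ'_f/σ'_0) = 0.24×4.2/(1+1.25)×log₁₀(102.64/44.859)
    = 0.448 × 0.35947 = 0.161 m

S_c ≈ 161 mm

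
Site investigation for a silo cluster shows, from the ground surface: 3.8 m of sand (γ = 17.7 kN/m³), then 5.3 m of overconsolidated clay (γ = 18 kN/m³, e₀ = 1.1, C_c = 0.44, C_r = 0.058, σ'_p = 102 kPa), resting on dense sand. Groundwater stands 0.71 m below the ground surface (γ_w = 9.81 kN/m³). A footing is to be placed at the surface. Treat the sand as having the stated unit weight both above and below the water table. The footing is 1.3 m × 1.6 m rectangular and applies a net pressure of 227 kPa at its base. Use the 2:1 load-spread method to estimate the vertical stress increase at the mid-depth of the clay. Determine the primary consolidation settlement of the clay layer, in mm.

S_c ≈ 7.72 mm

Mid-depth of clay below the ground surface: z = 3.8 + 5.3/2 = 6.45 m.
Total vertical stress at mid-clay: σ_v = 17.7×3.8 + 18×2.65 = 114.96 kPa.
Pore pressure: u = 9.81×(6.45 − 0.71) = 56.309 kPa.
Initial effective stress: σ'_0 = σ_v − u = 114.96 − 56.309 = 58.651 kPa.
Stress increase at mid-clay by the 2:1 spreading method:
Δσ = qBL/((B+z)(L+z)) = 227×1.3×1.6/((1.3+6.45)(1.6+6.45)) = 7.5682 kPa
Final effective stress: σ'_f = 58.651 + 7.5682 = 66.219 kPa.
σ'_f = 66.219 ≤ σ'_p = 102 kPa, so the clay remains overconsolidated and only the recompression index applies:
S_c = C_r·H/(1+e₀)·log₁₀(σ'_f/σ'_0) = 0.058×5.3/2.1×log₁₀(66.219/58.651)
    = 0.14638 × 0.052707 = 0.007715 m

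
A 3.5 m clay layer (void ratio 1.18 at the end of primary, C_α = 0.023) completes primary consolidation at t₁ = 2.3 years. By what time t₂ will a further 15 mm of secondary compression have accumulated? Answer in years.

t₂ ≈ 5.86 years

S_s = C_α·H/(1+e_p)·log₁₀(t₂/t₁) ⇒ log₁₀(t₂/t₁) = S_s·(1+e_p)/(C_α·H).
log₁₀(t₂/t₁) = 0.015 × (1+1.18) / (0.023×3.5) = 0.4062
t₂ = t₁ × 10^0.4062 = 2.3 × 2.548 = 5.861 years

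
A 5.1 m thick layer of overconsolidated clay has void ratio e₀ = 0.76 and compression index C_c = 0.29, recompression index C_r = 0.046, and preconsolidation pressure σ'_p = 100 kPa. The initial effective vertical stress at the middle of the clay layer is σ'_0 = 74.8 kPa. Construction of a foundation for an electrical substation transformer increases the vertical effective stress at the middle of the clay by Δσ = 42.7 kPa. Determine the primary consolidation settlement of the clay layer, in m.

S_c ≈ 0.0757 m

Final effective stress: σ'_f = 74.8 + 42.7 = 117.5 kPa.
σ'_f = 117.5 > σ'_p = 100 kPa, so the stress path crosses the preconsolidation pressure — recompression up to σ'_p, then virgin compression beyond:
S_c = H/(1+e₀)·[C_r·log₁₀(σ'_p/σ'_0) + C_c·log₁₀(σ'_f/σ'_p)]
    = 5.1/1.76 × [0.046×log₁₀(100/74.8) + 0.29×log₁₀(117.5/100)]
    = 2.8977 × [0.0058005 + 0.020311] = 0.07566 m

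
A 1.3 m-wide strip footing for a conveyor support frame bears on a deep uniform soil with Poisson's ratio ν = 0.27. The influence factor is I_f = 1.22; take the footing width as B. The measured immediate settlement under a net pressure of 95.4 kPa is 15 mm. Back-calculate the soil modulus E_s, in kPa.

E_s ≈ 9350 kPa

S_e = q·B·(1−ν²)/E_s · I_f  ⇒  E_s = q·B·(1−ν²)·I_f / S_e.
E_s = 95.4 × 1.3 × 0.9271 × 1.22 / 0.015 = 9352 kPa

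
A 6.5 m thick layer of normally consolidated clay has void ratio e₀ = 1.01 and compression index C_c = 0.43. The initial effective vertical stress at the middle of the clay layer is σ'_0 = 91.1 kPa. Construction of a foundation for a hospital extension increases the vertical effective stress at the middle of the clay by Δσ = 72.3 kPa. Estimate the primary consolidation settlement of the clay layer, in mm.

S_c ≈ 353 mm

Final effective stress: σ'_f = σ'_0 + Δσ = 91.1 + 72.3 = 163.4 kPa.
Normally consolidated clay, so the full stress increment lies on the virgin compression line:
S_c = C_c·H/(1+e₀)·log₁₀(σ'_f/σ'_0) = 0.43×6.5/(1+1.01)×log₁₀(163.4/91.1)
    = 1.3905 × 0.25373 = 0.3528 m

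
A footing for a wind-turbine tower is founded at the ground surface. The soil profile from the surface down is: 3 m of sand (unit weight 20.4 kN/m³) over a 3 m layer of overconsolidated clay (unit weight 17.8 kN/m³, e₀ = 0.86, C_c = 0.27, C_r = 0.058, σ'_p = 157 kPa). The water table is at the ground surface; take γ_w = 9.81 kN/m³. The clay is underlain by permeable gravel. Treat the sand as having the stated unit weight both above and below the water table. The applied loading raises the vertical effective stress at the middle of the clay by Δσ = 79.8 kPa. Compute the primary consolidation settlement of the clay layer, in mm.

S_c ≈ 42.2 mm

Mid-depth of clay below the ground surface: z = 3 + 3/2 = 4.5 m.
Total vertical stress at mid-clay: σ_v = 20.4×3 + 17.8×1.5 = 87.9 kPa.
Pore pressure: u = 9.81×(4.5 − 0) = 44.145 kPa.
Initial effective stress: σ'_0 = σ_v − u = 87.9 − 44.145 = 43.755 kPa.
Final effective stress: σ'_f = 43.755 + 79.8 = 123.56 kPa.
σ'_f = 123.56 ≤ σ'_p = 157 kPa, so the clay remains overconsolidated and only the recompression index applies:
S_c = C_r·H/(1+e₀)·log₁₀(σ'_f/σ'_0) = 0.058×3/1.86×log₁₀(123.56/43.755)
    = 0.093548 × 0.45085 = 0.04218 m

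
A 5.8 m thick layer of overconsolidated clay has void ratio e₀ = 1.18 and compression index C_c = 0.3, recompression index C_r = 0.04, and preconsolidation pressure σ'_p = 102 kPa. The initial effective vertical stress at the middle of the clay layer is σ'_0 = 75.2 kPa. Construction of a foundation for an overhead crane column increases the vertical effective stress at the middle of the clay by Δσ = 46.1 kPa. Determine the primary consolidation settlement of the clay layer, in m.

Final effective stress: σ'_f = 75.2 + 46.1 = 121.3 kPa.
σ'_f = 121.3 > σ'_p = 102 kPa, so the stress path crosses the preconsolidation pressure — recompression up to σ'_p, then virgin compression beyond:
S_c = H/(1+e₀)·[C_r·log₁₀(σ'_p/σ'_0) + C_c·log₁₀(σ'_f/σ'_p)]
    = 5.8/2.18 × [0.04×log₁₀(102/75.2) + 0.3×log₁₀(121.3/102)]
    = 2.6606 × [0.0052953 + 0.022578] = 0.07416 m

S_c ≈ 0.0742 m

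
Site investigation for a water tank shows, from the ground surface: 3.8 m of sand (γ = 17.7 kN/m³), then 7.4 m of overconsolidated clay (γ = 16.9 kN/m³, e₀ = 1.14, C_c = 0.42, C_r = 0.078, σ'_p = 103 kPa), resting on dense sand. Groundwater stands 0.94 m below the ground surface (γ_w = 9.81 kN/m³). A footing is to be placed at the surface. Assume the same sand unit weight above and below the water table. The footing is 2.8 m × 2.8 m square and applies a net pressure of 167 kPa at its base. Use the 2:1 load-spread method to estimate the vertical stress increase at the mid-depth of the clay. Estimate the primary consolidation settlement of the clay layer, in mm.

Mid-depth of clay below the ground surface: z = 3.8 + 7.4/2 = 7.5 m.
Total vertical stress at mid-clay: σ_v = 17.7×3.8 + 16.9×3.7 = 129.79 kPa.
Pore pressure: u = 9.81×(7.5 − 0.94) = 64.354 kPa.
Initial effective stress: σ'_0 = σ_v − u = 129.79 − 64.354 = 65.436 kPa.
Stress increase at mid-clay by the 2:1 spreading method:
Δσ = qBL/((B+z)(L+z)) = 167×2.8×2.8/((2.8+7.5)(2.8+7.5)) = 12.341 kPa
Final effective stress: σ'_f = 65.436 + 12.341 = 77.777 kPa.
σ'_f = 77.777 ≤ σ'_p = 103 kPa, so the clay remains overconsolidated and only the recompression index applies:
S_c = C_r·H/(1+e₀)·log₁₀(σ'_f/σ'_0) = 0.078×7.4/2.14×log₁₀(77.777/65.436)
    = 0.26972 × 0.075034 = 0.02024 m

S_c ≈ 20.2 mm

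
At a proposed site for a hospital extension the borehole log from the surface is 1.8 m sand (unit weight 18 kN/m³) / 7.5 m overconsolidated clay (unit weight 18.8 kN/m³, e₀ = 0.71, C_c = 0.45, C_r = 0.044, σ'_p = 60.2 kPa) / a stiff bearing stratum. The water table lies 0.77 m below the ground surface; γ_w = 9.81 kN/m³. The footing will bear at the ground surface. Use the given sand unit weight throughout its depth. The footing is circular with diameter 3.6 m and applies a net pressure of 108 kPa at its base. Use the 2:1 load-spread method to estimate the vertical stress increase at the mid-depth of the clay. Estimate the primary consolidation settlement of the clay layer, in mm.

Mid-depth of clay below the ground surface: z = 1.8 + 7.5/2 = 5.55 m.
Total vertical stress at mid-clay: σ_v = 18×1.8 + 18.8×3.75 = 102.9 kPa.
Pore pressure: u = 9.81×(5.55 − 0.77) = 46.892 kPa.
Initial effective stress: σ'_0 = σ_v − u = 102.9 − 46.892 = 56.008 kPa.
Stress increase at mid-clay by the 2:1 spreading method:
Δσ ≈ qD²/(D+z)² = 108×3.6²/(3.6+5.55)² = 16.718 kPa
Final effective stress: σ'_f = 56.008 + 16.718 = 72.726 kPa.
σ'_f = 72.726 > σ'_p = 60.2 kPa, so the stress path crosses the preconsolidation pressure — recompression up to σ'_p, then virgin compression beyond:
S_c = H/(1+e₀)·[C_r·log₁₀(σ'_p/σ'_0) + C_c·log₁₀(σ'_f/σ'_p)]
    = 7.5/1.71 × [0.044×log₁₀(60.2/56.008) + 0.45×log₁₀(72.726/60.2)]
    = 4.386 × [0.0013792 + 0.036942] = 0.1681 m

S_c ≈ 168 mm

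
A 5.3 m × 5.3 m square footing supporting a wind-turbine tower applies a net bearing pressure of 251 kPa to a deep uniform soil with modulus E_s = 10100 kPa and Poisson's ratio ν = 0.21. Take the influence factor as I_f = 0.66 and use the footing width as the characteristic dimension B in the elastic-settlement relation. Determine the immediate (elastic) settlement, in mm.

Immediate (elastic) settlement: S_e = q·B·(1−ν²)/E_s · I_f.
S_e = 251 × 5.3 × (1 − 0.21²) / 10100 × 0.66
    = 251 × 5.3 × 0.9559 / 10100 × 0.66
    = 0.0831 m = 83.1 mm

S_e ≈ 83.1 mm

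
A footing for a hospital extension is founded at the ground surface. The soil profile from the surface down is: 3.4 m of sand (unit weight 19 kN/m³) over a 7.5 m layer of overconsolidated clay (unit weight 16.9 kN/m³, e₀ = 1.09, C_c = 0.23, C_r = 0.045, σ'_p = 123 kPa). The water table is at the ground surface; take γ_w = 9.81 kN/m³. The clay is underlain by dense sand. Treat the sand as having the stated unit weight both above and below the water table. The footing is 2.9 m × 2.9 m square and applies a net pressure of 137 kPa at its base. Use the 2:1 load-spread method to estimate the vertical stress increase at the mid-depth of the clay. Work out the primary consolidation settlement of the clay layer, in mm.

S_c ≈ 12.6 mm

Mid-depth of clay below the ground surface: z = 3.4 + 7.5/2 = 7.15 m.
Total vertical stress at mid-clay: σ_v = 19×3.4 + 16.9×3.75 = 127.97 kPa.
Pore pressure: u = 9.81×(7.15 − 0) = 70.142 kPa.
Initial effective stress: σ'_0 = σ_v − u = 127.97 − 70.142 = 57.828 kPa.
Stress increase at mid-clay by the 2:1 spreading method:
Δσ = qBL/((B+z)(L+z)) = 137×2.9×2.9/((2.9+7.15)(2.9+7.15)) = 11.407 kPa
Final effective stress: σ'_f = 57.828 + 11.407 = 69.235 kPa.
σ'_f = 69.235 ≤ σ'_p = 123 kPa, so the clay remains overconsolidated and only the recompression index applies:
S_c = C_r·H/(1+e₀)·log₁₀(σ'_f/σ'_0) = 0.045×7.5/2.09×log₁₀(69.235/57.828)
    = 0.16148 × 0.078188 = 0.01263 m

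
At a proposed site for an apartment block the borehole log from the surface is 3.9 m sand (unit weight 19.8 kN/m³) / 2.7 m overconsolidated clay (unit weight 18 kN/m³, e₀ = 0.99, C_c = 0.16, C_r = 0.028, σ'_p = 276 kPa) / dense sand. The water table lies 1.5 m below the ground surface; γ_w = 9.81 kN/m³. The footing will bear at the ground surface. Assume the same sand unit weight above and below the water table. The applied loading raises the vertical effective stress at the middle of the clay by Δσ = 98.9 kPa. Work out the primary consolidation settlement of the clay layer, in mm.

Mid-depth of clay below the ground surface: z = 3.9 + 2.7/2 = 5.25 m.
Total vertical stress at mid-clay: σ_v = 19.8×3.9 + 18×1.35 = 101.52 kPa.
Pore pressure: u = 9.81×(5.25 − 1.5) = 36.788 kPa.
Initial effective stress: σ'_0 = σ_v − u = 101.52 − 36.788 = 64.732 kPa.
Final effective stress: σ'_f = 64.732 + 98.9 = 163.63 kPa.
σ'_f = 163.63 ≤ σ'_p = 276 kPa, so the clay remains overconsolidated and only the recompression index applies:
S_c = C_r·H/(1+e₀)·log₁₀(σ'_f/σ'_0) = 0.028×2.7/1.99×log₁₀(163.63/64.732)
    = 0.03799 × 0.40274 = 0.0153 m

S_c ≈ 15.3 mm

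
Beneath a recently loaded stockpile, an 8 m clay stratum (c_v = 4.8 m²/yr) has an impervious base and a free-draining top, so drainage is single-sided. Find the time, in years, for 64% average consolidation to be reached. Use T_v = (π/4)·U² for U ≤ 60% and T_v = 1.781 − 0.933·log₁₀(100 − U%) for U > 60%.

Drainage path length: H_d = H = 8 m (single drainage).
U > 60%: T_v = 1.781 − 0.933·log₁₀(100 − 64) = 0.32897.
t = T_v·H_d²/c_v = 0.32897×8²/4.8 = 4.386 years.

t ≈ 4.39 years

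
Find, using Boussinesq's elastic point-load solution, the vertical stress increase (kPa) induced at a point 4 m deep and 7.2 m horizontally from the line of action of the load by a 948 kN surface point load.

Δσ_z ≈ 0.764 kPa

Boussinesq vertical stress below a point load on an elastic half-space:
Δσ_z = 3P/(2πz²) · [1 + (r/z)²]^(−5/2)
r/z = 7.2/4 = 1.8; [1+(r/z)²]^(−5/2) = 0.027014.
Δσ_z = 3×948/(2π×4²) × 0.027014 = 28.29 × 0.027014 = 0.7642 kPa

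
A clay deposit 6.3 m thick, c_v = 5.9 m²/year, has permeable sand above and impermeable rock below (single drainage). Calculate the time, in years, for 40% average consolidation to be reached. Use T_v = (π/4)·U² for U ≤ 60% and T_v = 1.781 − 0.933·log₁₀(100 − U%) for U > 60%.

Drainage path length: H_d = H = 6.3 m (single drainage).
U ≤ 60%: T_v = (π/4)·U² = (π/4)×0.4² = 0.12566.
t = T_v·H_d²/c_v = 0.12566×6.3²/5.9 = 0.8453 years.

t ≈ 0.845 years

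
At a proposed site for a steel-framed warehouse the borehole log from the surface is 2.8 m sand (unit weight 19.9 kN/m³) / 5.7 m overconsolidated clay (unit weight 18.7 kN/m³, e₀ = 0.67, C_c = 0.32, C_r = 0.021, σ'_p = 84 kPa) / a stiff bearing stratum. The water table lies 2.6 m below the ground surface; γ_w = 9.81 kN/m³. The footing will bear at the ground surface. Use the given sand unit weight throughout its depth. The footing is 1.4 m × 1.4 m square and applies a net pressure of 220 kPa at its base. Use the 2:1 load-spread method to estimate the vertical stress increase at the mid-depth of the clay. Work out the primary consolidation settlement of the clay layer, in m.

S_c ≈ 0.0227 m

Mid-depth of clay below the ground surface: z = 2.8 + 5.7/2 = 5.65 m.
Total vertical stress at mid-clay: σ_v = 19.9×2.8 + 18.7×2.85 = 109.01 kPa.
Pore pressure: u = 9.81×(5.65 − 2.6) = 29.921 kPa.
Initial effective stress: σ'_0 = σ_v − u = 109.01 − 29.921 = 79.089 kPa.
Stress increase at mid-clay by the 2:1 spreading method:
Δσ = qBL/((B+z)(L+z)) = 220×1.4×1.4/((1.4+5.65)(1.4+5.65)) = 8.6756 kPa
Final effective stress: σ'_f = 79.089 + 8.6756 = 87.765 kPa.
σ'_f = 87.765 > σ'_p = 84 kPa, so the stress path crosses the preconsolidation pressure — recompression up to σ'_p, then virgin compression beyond:
S_c = H/(1+e₀)·[C_r·log₁₀(σ'_p/σ'_0) + C_c·log₁₀(σ'_f/σ'_p)]
    = 5.7/1.67 × [0.021×log₁₀(84/79.089) + 0.32×log₁₀(87.765/84)]
    = 3.4132 × [0.00054943 + 0.0060935] = 0.02267 m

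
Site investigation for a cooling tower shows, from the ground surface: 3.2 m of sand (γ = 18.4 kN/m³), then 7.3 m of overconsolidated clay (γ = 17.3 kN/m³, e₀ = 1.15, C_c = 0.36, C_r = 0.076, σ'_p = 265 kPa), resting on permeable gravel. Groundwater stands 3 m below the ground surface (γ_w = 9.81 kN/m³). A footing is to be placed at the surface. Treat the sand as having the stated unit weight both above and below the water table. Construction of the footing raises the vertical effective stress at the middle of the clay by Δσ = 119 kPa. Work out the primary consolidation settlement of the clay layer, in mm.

S_c ≈ 98.7 mm

Mid-depth of clay below the ground surface: z = 3.2 + 7.3/2 = 6.85 m.
Total vertical stress at mid-clay: σ_v = 18.4×3.2 + 17.3×3.65 = 122.03 kPa.
Pore pressure: u = 9.81×(6.85 − 3) = 37.769 kPa.
Initial effective stress: σ'_0 = σ_v − u = 122.03 − 37.769 = 84.261 kPa.
Final effective stress: σ'_f = 84.261 + 119 = 203.26 kPa.
σ'_f = 203.26 ≤ σ'_p = 265 kPa, so the clay remains overconsolidated and only the recompression index applies:
S_c = C_r·H/(1+e₀)·log₁₀(σ'_f/σ'_0) = 0.076×7.3/2.15×log₁₀(203.26/84.261)
    = 0.25804 × 0.38243 = 0.09868 m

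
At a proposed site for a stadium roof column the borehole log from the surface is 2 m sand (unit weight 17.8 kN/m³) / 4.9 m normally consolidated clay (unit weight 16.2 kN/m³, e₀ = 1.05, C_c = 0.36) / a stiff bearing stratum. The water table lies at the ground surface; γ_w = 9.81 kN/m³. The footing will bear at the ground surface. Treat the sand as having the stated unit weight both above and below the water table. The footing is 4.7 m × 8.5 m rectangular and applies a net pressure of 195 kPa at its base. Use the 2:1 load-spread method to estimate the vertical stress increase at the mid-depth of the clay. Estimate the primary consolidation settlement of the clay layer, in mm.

Mid-depth of clay below the ground surface: z = 2 + 4.9/2 = 4.45 m.
Total vertical stress at mid-clay: σ_v = 17.8×2 + 16.2×2.45 = 75.29 kPa.
Pore pressure: u = 9.81×(4.45 − 0) = 43.655 kPa.
Initial effective stress: σ'_0 = σ_v − u = 75.29 − 43.655 = 31.635 kPa.
Stress increase at mid-clay by the 2:1 spreading method:
Δσ = qBL/((B+z)(L+z)) = 195×4.7×8.5/((4.7+4.45)(8.5+4.45)) = 65.745 kPa
Final effective stress: σ'_f = σ'_0 + Δσ = 31.635 + 65.745 = 97.38 kPa.
Normally consolidated clay, so the full stress increment lies on the virgin compression line:
S_c = C_c·H/(1+e₀)·log₁₀(σ'_f/σ'_0) = 0.36×4.9/(1+1.05)×log₁₀(97.38/31.635)
    = 0.86049 × 0.4883 = 0.4202 m

S_c ≈ 420 mm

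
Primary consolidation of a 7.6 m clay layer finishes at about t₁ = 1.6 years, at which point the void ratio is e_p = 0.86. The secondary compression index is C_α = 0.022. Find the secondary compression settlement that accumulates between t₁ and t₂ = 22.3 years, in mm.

S_s ≈ 103 mm

Secondary compression: S_s = C_α·H/(1+e_p)·log₁₀(t₂/t₁)
S_s = 0.022×7.6/(1+0.86)×log₁₀(22.3/1.6)
    = 0.08989 × 1.144 = 0.1029 m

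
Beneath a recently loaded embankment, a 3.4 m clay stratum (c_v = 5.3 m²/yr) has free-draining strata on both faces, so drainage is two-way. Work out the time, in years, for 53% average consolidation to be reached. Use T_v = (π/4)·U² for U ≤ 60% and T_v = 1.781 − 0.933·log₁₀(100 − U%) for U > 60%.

t ≈ 0.12 years

Drainage path length: H_d = H/2 = 1.7 m (double drainage).
U ≤ 60%: T_v = (π/4)·U² = (π/4)×0.53² = 0.22062.
t = T_v·H_d²/c_v = 0.22062×1.7²/5.3 = 0.1203 years.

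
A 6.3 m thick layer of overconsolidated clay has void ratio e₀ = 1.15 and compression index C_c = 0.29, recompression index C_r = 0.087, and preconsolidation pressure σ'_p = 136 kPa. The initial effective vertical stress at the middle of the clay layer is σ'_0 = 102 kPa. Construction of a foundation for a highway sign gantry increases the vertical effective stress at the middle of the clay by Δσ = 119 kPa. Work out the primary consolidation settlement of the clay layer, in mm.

S_c ≈ 211 mm

Final effective stress: σ'_f = 102 + 119 = 221 kPa.
σ'_f = 221 > σ'_p = 136 kPa, so the stress path crosses the preconsolidation pressure — recompression up to σ'_p, then virgin compression beyond:
S_c = H/(1+e₀)·[C_r·log₁₀(σ'_p/σ'_0) + C_c·log₁₀(σ'_f/σ'_p)]
    = 6.3/2.15 × [0.087×log₁₀(136/102) + 0.29×log₁₀(221/136)]
    = 2.9302 × [0.01087 + 0.061147] = 0.211 m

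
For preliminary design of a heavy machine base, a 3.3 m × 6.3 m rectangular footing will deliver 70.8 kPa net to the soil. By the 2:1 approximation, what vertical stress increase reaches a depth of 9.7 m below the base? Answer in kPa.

By the 2:1 method the load spreads at 1 horizontal : 2 vertical, so at depth z the loaded area has grown by z in each plan dimension:
Δσ = qBL/((B+z)(L+z)) = 70.8×3.3×6.3/((3.3+9.7)(6.3+9.7)) = 7.0766 kPa

Δσ_z ≈ 7.08 kPa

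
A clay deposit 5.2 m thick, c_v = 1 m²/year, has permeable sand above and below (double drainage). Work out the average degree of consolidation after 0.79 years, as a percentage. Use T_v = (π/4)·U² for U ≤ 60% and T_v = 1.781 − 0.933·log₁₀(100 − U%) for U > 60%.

U ≈ 38.6 %

Drainage path length: H_d = H/2 = 2.6 m (double drainage).
T_v = c_v·t/H_d² = 1×0.79/2.6² = 0.11686.
T_v = 0.11686 corresponds to the U ≤ 60% branch:
U = √(4T_v/π) = 0.3857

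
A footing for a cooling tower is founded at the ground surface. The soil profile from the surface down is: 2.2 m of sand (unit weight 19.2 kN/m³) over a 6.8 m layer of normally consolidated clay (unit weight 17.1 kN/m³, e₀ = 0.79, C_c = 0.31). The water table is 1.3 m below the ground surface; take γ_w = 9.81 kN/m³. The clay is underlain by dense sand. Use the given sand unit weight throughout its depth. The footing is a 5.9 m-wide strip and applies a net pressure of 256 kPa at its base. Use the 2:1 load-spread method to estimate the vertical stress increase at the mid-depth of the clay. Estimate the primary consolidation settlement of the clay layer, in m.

Mid-depth of clay below the ground surface: z = 2.2 + 6.8/2 = 5.6 m.
Total vertical stress at mid-clay: σ_v = 19.2×2.2 + 17.1×3.4 = 100.38 kPa.
Pore pressure: u = 9.81×(5.6 − 1.3) = 42.183 kPa.
Initial effective stress: σ'_0 = σ_v − u = 100.38 − 42.183 = 58.197 kPa.
Stress increase at mid-clay by the 2:1 spreading method:
Δσ = qB/(B+z) = 256×5.9/(5.9+5.6) = 131.34 kPa
Final effective stress: σ'_f = σ'_0 + Δσ = 58.197 + 131.34 = 189.54 kPa.
Normally consolidated clay, so the full stress increment lies on the virgin compression line:
S_c = C_c·H/(1+e₀)·log₁₀(σ'_f/σ'_0) = 0.31×6.8/(1+0.79)×log₁₀(189.54/58.197)
    = 1.1777 × 0.5128 = 0.6039 m

S_c ≈ 0.604 m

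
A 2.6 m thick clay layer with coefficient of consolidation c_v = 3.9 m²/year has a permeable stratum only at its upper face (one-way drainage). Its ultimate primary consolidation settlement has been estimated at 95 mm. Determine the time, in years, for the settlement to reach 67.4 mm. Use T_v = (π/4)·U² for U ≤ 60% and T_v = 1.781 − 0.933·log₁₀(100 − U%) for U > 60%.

t ≈ 0.721 years

Drainage path length: H_d = H = 2.6 m (single drainage).
U = S(t)/S_ult = 67.4/95 = 0.7095.
U > 60%: T_v = 1.781 − 0.933·log₁₀(100 − 70.947) = 0.41585.
t = T_v·H_d²/c_v = 0.41585×2.6²/3.9 = 0.7208 years.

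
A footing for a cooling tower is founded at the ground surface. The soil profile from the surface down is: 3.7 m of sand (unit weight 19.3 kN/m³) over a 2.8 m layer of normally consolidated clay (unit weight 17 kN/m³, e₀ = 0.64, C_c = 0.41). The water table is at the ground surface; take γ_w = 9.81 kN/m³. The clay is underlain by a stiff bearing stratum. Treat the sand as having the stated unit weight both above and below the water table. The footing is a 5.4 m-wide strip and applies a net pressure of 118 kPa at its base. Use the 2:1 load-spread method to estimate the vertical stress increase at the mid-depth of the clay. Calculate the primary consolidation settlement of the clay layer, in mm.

Mid-depth of clay below the ground surface: z = 3.7 + 2.8/2 = 5.1 m.
Total vertical stress at mid-clay: σ_v = 19.3×3.7 + 17×1.4 = 95.21 kPa.
Pore pressure: u = 9.81×(5.1 − 0) = 50.031 kPa.
Initial effective stress: σ'_0 = σ_v − u = 95.21 − 50.031 = 45.179 kPa.
Stress increase at mid-clay by the 2:1 spreading method:
Δσ = qB/(B+z) = 118×5.4/(5.4+5.1) = 60.686 kPa
Final effective stress: σ'_f = σ'_0 + Δσ = 45.179 + 60.686 = 105.87 kPa.
Normally consolidated clay, so the full stress increment lies on the virgin compression line:
S_c = C_c·H/(1+e₀)·log₁₀(σ'_f/σ'_0) = 0.41×2.8/(1+0.64)×log₁₀(105.87/45.179)
    = 0.7 × 0.36984 = 0.2589 m

S_c ≈ 259 mm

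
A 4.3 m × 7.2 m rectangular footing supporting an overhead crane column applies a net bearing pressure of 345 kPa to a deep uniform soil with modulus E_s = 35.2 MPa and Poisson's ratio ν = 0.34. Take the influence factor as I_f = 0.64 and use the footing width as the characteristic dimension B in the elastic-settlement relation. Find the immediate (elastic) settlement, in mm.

S_e ≈ 23.9 mm

Immediate (elastic) settlement: S_e = q·B·(1−ν²)/E_s · I_f.
E_s = 35.2 MPa = 35200 kPa.
S_e = 345 × 4.3 × (1 − 0.34²) / 35200 × 0.64
    = 345 × 4.3 × 0.8844 / 35200 × 0.64
    = 0.02385 m = 23.85 mm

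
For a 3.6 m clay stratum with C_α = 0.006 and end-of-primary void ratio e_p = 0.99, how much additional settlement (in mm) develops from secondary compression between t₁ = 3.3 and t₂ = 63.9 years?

S_s ≈ 14 mm

Secondary compression: S_s = C_α·H/(1+e_p)·log₁₀(t₂/t₁)
S_s = 0.006×3.6/(1+0.99)×log₁₀(63.9/3.3)
    = 0.01085 × 1.287 = 0.01397 m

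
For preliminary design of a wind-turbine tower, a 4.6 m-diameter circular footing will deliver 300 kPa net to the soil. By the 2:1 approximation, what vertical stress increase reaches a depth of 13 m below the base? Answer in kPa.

Δσ_z ≈ 20.5 kPa

By the 2:1 method the load spreads at 1 horizontal : 2 vertical, so at depth z the loaded area has grown by z in each plan dimension:
Δσ ≈ qD²/(D+z)² = 300×4.6²/(4.6+13)² = 20.493 kPa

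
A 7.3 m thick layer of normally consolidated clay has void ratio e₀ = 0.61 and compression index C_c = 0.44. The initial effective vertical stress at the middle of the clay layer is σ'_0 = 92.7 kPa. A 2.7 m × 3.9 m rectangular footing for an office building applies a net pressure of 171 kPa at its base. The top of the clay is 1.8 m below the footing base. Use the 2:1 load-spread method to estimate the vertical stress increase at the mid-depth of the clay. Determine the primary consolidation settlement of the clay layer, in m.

S_c ≈ 0.197 m

Mid-depth of clay below the footing base: z = 1.8 + 7.3/2 = 5.45 m.
Stress increase at mid-clay by the 2:1 spreading method:
Δσ = qBL/((B+z)(L+z)) = 171×2.7×3.9/((2.7+5.45)(3.9+5.45)) = 23.63 kPa
Final effective stress: σ'_f = σ'_0 + Δσ = 92.7 + 23.63 = 116.33 kPa.
Normally consolidated clay, so the full stress increment lies on the virgin compression line:
S_c = C_c·H/(1+e₀)·log₁₀(σ'_f/σ'_0) = 0.44×7.3/(1+0.61)×log₁₀(116.33/92.7)
    = 1.995 × 0.098612 = 0.1967 m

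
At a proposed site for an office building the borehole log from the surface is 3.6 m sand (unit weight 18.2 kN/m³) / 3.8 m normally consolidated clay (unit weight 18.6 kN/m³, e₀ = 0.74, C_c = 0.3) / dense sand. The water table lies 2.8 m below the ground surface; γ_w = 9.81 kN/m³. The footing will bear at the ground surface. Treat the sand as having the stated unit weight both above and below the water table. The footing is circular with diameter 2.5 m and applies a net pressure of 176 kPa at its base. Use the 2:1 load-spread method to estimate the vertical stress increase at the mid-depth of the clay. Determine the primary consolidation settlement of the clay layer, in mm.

Mid-depth of clay below the ground surface: z = 3.6 + 3.8/2 = 5.5 m.
Total vertical stress at mid-clay: σ_v = 18.2×3.6 + 18.6×1.9 = 100.86 kPa.
Pore pressure: u = 9.81×(5.5 − 2.8) = 26.487 kPa.
Initial effective stress: σ'_0 = σ_v − u = 100.86 − 26.487 = 74.373 kPa.
Stress increase at mid-clay by the 2:1 spreading method:
Δσ ≈ qD²/(D+z)² = 176×2.5²/(2.5+5.5)² = 17.188 kPa
Final effective stress: σ'_f = σ'_0 + Δσ = 74.373 + 17.188 = 91.561 kPa.
Normally consolidated clay, so the full stress increment lies on the virgin compression line:
S_c = C_c·H/(1+e₀)·log₁₀(σ'_f/σ'_0) = 0.3×3.8/(1+0.74)×log₁₀(91.561/74.373)
    = 0.65517 × 0.090295 = 0.05916 m

S_c ≈ 59.2 mm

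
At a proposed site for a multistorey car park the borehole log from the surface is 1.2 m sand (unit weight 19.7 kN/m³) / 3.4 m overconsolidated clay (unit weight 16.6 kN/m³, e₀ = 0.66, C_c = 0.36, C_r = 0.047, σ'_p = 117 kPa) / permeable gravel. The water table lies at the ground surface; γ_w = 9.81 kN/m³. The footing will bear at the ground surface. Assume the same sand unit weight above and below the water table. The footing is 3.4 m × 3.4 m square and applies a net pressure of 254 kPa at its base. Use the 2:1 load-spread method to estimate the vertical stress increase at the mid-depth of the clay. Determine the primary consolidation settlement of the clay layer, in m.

S_c ≈ 0.0596 m

Mid-depth of clay below the ground surface: z = 1.2 + 3.4/2 = 2.9 m.
Total vertical stress at mid-clay: σ_v = 19.7×1.2 + 16.6×1.7 = 51.86 kPa.
Pore pressure: u = 9.81×(2.9 − 0) = 28.449 kPa.
Initial effective stress: σ'_0 = σ_v − u = 51.86 − 28.449 = 23.411 kPa.
Stress increase at mid-clay by the 2:1 spreading method:
Δσ = qBL/((B+z)(L+z)) = 254×3.4×3.4/((3.4+2.9)(3.4+2.9)) = 73.979 kPa
Final effective stress: σ'_f = 23.411 + 73.979 = 97.39 kPa.
σ'_f = 97.39 ≤ σ'_p = 117 kPa, so the clay remains overconsolidated and only the recompression index applies:
S_c = C_r·H/(1+e₀)·log₁₀(σ'_f/σ'_0) = 0.047×3.4/1.66×log₁₀(97.39/23.411)
    = 0.096265 × 0.61909 = 0.0596 m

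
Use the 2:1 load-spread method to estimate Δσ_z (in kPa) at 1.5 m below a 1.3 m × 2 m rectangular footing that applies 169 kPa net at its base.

By the 2:1 method the load spreads at 1 horizontal : 2 vertical, so at depth z the loaded area has grown by z in each plan dimension:
Δσ = qBL/((B+z)(L+z)) = 169×1.3×2/((1.3+1.5)(2+1.5)) = 44.837 kPa

Δσ_z ≈ 44.8 kPa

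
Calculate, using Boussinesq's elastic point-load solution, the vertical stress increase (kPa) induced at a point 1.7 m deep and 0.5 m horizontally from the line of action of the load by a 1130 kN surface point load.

Boussinesq vertical stress below a point load on an elastic half-space:
Δσ_z = 3P/(2πz²) · [1 + (r/z)²]^(−5/2)
r/z = 0.5/1.7 = 0.29412; [1+(r/z)²]^(−5/2) = 0.81268.
Δσ_z = 3×1130/(2π×1.7²) × 0.81268 = 186.69 × 0.81268 = 151.7 kPa

Δσ_z ≈ 152 kPa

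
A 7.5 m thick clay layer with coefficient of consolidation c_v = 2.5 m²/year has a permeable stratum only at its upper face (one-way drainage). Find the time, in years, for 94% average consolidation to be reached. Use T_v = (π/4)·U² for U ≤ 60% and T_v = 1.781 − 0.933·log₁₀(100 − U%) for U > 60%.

Drainage path length: H_d = H = 7.5 m (single drainage).
U > 60%: T_v = 1.781 − 0.933·log₁₀(100 − 94) = 1.055.
t = T_v·H_d²/c_v = 1.055×7.5²/2.5 = 23.74 years.

t ≈ 23.7 years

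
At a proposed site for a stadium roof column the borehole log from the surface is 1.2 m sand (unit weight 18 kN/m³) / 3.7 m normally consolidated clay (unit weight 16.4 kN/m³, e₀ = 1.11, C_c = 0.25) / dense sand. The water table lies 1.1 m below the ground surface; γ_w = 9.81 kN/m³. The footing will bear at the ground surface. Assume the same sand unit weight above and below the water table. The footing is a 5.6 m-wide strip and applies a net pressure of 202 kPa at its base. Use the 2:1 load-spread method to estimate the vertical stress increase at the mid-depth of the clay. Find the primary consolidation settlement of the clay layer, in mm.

S_c ≈ 306 mm

Mid-depth of clay below the ground surface: z = 1.2 + 3.7/2 = 3.05 m.
Total vertical stress at mid-clay: σ_v = 18×1.2 + 16.4×1.85 = 51.94 kPa.
Pore pressure: u = 9.81×(3.05 − 1.1) = 19.13 kPa.
Initial effective stress: σ'_0 = σ_v − u = 51.94 − 19.13 = 32.81 kPa.
Stress increase at mid-clay by the 2:1 spreading method:
Δσ = qB/(B+z) = 202×5.6/(5.6+3.05) = 130.77 kPa
Final effective stress: σ'_f = σ'_0 + Δσ = 32.81 + 130.77 = 163.58 kPa.
Normally consolidated clay, so the full stress increment lies on the virgin compression line:
S_c = C_c·H/(1+e₀)·log₁₀(σ'_f/σ'_0) = 0.25×3.7/(1+1.11)×log₁₀(163.58/32.81)
    = 0.43839 × 0.69772 = 0.3059 m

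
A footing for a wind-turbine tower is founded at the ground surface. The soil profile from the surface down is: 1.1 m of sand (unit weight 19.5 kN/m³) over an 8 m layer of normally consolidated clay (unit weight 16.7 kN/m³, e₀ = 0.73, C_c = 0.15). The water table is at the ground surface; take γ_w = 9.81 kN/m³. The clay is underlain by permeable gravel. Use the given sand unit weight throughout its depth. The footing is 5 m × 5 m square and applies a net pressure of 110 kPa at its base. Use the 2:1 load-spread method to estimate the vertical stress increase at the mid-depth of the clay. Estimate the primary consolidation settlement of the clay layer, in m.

Mid-depth of clay below the ground surface: z = 1.1 + 8/2 = 5.1 m.
Total vertical stress at mid-clay: σ_v = 19.5×1.1 + 16.7×4 = 88.25 kPa.
Pore pressure: u = 9.81×(5.1 − 0) = 50.031 kPa.
Initial effective stress: σ'_0 = σ_v − u = 88.25 − 50.031 = 38.219 kPa.
Stress increase at mid-clay by the 2:1 spreading method:
Δσ = qBL/((B+z)(L+z)) = 110×5×5/((5+5.1)(5+5.1)) = 26.958 kPa
Final effective stress: σ'_f = σ'_0 + Δσ = 38.219 + 26.958 = 65.177 kPa.
Normally consolidated clay, so the full stress increment lies on the virgin compression line:
S_c = C_c·H/(1+e₀)·log₁₀(σ'_f/σ'_0) = 0.15×8/(1+0.73)×log₁₀(65.177/38.219)
    = 0.69364 × 0.23182 = 0.1608 m

S_c ≈ 0.161 m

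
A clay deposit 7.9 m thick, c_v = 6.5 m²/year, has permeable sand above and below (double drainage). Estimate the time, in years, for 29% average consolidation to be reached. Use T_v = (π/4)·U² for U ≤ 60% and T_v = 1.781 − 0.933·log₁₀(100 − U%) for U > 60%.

t ≈ 0.159 years

Drainage path length: H_d = H/2 = 3.95 m (double drainage).
U ≤ 60%: T_v = (π/4)·U² = (π/4)×0.29² = 0.066052.
t = T_v·H_d²/c_v = 0.066052×3.95²/6.5 = 0.1586 years.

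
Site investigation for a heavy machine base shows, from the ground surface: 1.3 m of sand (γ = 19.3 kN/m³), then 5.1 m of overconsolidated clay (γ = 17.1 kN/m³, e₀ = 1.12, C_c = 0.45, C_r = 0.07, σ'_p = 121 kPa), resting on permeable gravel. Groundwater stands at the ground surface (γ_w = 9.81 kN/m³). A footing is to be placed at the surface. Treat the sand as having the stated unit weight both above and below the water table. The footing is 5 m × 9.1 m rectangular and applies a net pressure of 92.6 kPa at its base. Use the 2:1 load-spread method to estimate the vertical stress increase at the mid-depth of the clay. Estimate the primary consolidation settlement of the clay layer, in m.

S_c ≈ 0.0573 m

Mid-depth of clay below the ground surface: z = 1.3 + 5.1/2 = 3.85 m.
Total vertical stress at mid-clay: σ_v = 19.3×1.3 + 17.1×2.55 = 68.695 kPa.
Pore pressure: u = 9.81×(3.85 − 0) = 37.769 kPa.
Initial effective stress: σ'_0 = σ_v − u = 68.695 − 37.769 = 30.926 kPa.
Stress increase at mid-clay by the 2:1 spreading method:
Δσ = qBL/((B+z)(L+z)) = 92.6×5×9.1/((5+3.85)(9.1+3.85)) = 36.763 kPa
Final effective stress: σ'_f = 30.926 + 36.763 = 67.689 kPa.
σ'_f = 67.689 ≤ σ'_p = 121 kPa, so the clay remains overconsolidated and only the recompression index applies:
S_c = C_r·H/(1+e₀)·log₁₀(σ'_f/σ'_0) = 0.07×5.1/2.12×log₁₀(67.689/30.926)
    = 0.1684 × 0.34019 = 0.05729 m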